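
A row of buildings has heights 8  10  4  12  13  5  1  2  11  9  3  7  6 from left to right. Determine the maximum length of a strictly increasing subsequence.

Track the smallest tail for each achievable length (strict):
8 → extends → [8]
10 → extends → [8, 10]
4 → replaces 8 → [4, 10]
12 → extends → [4, 10, 12]
13 → extends → [4, 10, 12, 13]
5 → replaces 10 → [4, 5, 12, 13]
1 → replaces 4 → [1, 5, 12, 13]
2 → replaces 5 → [1, 2, 12, 13]
11 → replaces 12 → [1, 2, 11, 13]
9 → replaces 11 → [1, 2, 9, 13]
3 → replaces 9 → [1, 2, 3, 13]
7 → replaces 13 → [1, 2, 3, 7]
6 → replaces 7 → [1, 2, 3, 6]
Four tails, so the longest strictly increasing subsequence has length 4 (e.g. 8, 10, 12, 13).

4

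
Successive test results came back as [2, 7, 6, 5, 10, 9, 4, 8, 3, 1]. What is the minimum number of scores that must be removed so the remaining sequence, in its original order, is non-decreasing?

Fewest deletions = n − (longest non-decreasing subsequence).
Patience tails:
2 → extends → [2]
7 → extends → [2, 7]
6 → replaces 7 → [2, 6]
5 → replaces 6 → [2, 5]
10 → extends → [2, 5, 10]
9 → replaces 10 → [2, 5, 9]
4 → replaces 5 → [2, 4, 9]
8 → replaces 9 → [2, 4, 8]
3 → replaces 4 → [2, 3, 8]
1 → replaces 2 → [1, 3, 8]
Longest non-decreasing subsequence has length 3, so deletions = 10 − 3 = 7.

7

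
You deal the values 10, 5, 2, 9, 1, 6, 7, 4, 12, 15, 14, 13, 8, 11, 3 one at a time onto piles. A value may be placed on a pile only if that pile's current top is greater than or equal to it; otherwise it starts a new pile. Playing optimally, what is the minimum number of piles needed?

Place each on the leftmost legal pile:
10 → new pile 1 (tops now [10])
5 → pile 1 (tops now [5])
2 → pile 1 (tops now [2])
9 → new pile 2 (tops now [2, 9])
1 → pile 1 (tops now [1, 9])
6 → pile 2 (tops now [1, 6])
7 → new pile 3 (tops now [1, 6, 7])
4 → pile 2 (tops now [1, 4, 7])
12 → new pile 4 (tops now [1, 4, 7, 12])
15 → new pile 5 (tops now [1, 4, 7, 12, 15])
14 → pile 5 (tops now [1, 4, 7, 12, 14])
13 → pile 5 (tops now [1, 4, 7, 12, 13])
8 → pile 4 (tops now [1, 4, 7, 8, 13])
11 → pile 5 (tops now [1, 4, 7, 8, 11])
3 → pile 2 (tops now [1, 3, 7, 8, 11])
Five piles.

5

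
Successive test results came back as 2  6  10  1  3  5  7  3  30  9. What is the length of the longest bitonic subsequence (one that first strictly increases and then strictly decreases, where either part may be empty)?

6

inc[i] = longest strictly increasing subsequence ending at i; dec[i] = longest strictly decreasing subsequence starting at i:
i:      1  2  3  4  5  6  7  8  9 10
a[i]:   2  6 10  1  3  5  7  3 30  9
inc:    1  2  3  1  2  3  4  2  5  5
dec:    2  3  3  1  1  2  2  1  2  1
Best peak at i=9 (value 30): inc=5, dec=2, length 5+2−1 = 6.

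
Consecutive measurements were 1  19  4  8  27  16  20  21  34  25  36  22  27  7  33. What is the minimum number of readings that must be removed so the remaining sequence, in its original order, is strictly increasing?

6

Fewest deletions = n − (longest strictly increasing subsequence).
i:      1  2  3  4  5  6  7  8  9 10 11 12 13 14 15
a[i]:   1 19  4  8 27 16 20 21 34 25 36 22 27  7 33
dp:     1  2  2  3  4  4  5  6  7  7  8  7  8  3  9
max dp = 9, so deletions = 15 − 9 = 6.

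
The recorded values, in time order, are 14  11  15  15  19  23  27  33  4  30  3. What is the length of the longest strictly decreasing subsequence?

4

Negate each value so 'decreasing' becomes 'increasing', then run patience tails on the negated sequence:
-14 → extends → [-14]
-11 → extends → [-14, -11]
-15 → replaces -14 → [-15, -11]
-15 → already a tail → [-15, -11]
-19 → replaces -15 → [-19, -11]
-23 → replaces -19 → [-23, -11]
-27 → replaces -23 → [-27, -11]
-33 → replaces -27 → [-33, -11]
-4 → extends → [-33, -11, -4]
-30 → replaces -11 → [-33, -30, -4]
-3 → extends → [-33, -30, -4, -3]
Four tails, so the longest strictly decreasing subsequence of the original has length 4.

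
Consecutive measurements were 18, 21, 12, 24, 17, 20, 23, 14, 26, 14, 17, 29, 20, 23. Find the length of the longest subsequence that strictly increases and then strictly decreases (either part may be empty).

7

inc[i] = longest strictly increasing subsequence ending at i; dec[i] = longest strictly decreasing subsequence starting at i:
i:      1  2  3  4  5  6  7  8  9 10 11 12 13 14
a[i]:  18 21 12 24 17 20 23 14 26 14 17 29 20 23
inc:    1  2  1  3  2  3  4  2  5  2  3  6  4  5
dec:    3  3  1  3  2  2  2  1  2  1  1  2  1  1
Best peak at i=12 (value 29): inc=6, dec=2, length 6+2−1 = 7.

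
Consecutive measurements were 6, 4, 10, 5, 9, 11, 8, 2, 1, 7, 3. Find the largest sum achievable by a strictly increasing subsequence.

Let S[i] be the best sum of a strictly increasing subsequence ending at i:
i:      1  2  3  4  5  6  7  8  9 10 11
a[i]:   6  4 10  5  9 11  8  2  1  7  3
S:      6  4 16  9 18 29 17  2  1 16  5
Maximum is 29 (e.g. 4 + 5 + 9 + 11).

29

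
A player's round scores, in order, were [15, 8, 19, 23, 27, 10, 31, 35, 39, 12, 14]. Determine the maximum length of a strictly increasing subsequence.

Track the smallest tail for each achievable length (strict):
15 → extends → [15]
8 → replaces 15 → [8]
19 → extends → [8, 19]
23 → extends → [8, 19, 23]
27 → extends → [8, 19, 23, 27]
10 → replaces 19 → [8, 10, 23, 27]
31 → extends → [8, 10, 23, 27, 31]
35 → extends → [8, 10, 23, 27, 31, 35]
39 → extends → [8, 10, 23, 27, 31, 35, 39]
12 → replaces 23 → [8, 10, 12, 27, 31, 35, 39]
14 → replaces 27 → [8, 10, 12, 14, 31, 35, 39]
Seven tails, so the longest strictly increasing subsequence has length 7 (e.g. 15, 19, 23, 27, 31, 35, 39).

7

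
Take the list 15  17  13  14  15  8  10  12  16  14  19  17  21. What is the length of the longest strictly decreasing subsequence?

Let dp[i] be the longest strictly decreasing subsequence ending at i:
i:      1  2  3  4  5  6  7  8  9 10 11 12 13
a[i]:  15 17 13 14 15  8 10 12 16 14 19 17 21
dp:     1  1  2  2  2  3  3  3  2  3  1  2  1
Maximum is 3.

3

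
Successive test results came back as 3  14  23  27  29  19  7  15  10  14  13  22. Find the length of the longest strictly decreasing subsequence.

Let dp[i] be the longest strictly decreasing subsequence ending at i:
i:      1  2  3  4  5  6  7  8  9 10 11 12
a[i]:   3 14 23 27 29 19  7 15 10 14 13 22
dp:     1  1  1  1  1  2  3  3  4  4  5  2
Maximum is 5.

5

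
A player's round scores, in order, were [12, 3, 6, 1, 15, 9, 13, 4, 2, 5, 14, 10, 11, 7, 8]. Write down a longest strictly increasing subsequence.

Patience tails give the LIS length; then backtrack through the dp parents:
12 → extends → [12]
3 → replaces 12 → [3]
6 → extends → [3, 6]
1 → replaces 3 → [1, 6]
15 → extends → [1, 6, 15]
9 → replaces 15 → [1, 6, 9]
13 → extends → [1, 6, 9, 13]
4 → replaces 6 → [1, 4, 9, 13]
2 → replaces 4 → [1, 2, 9, 13]
5 → replaces 9 → [1, 2, 5, 13]
14 → extends → [1, 2, 5, 13, 14]
10 → replaces 13 → [1, 2, 5, 10, 14]
11 → replaces 14 → [1, 2, 5, 10, 11]
7 → replaces 10 → [1, 2, 5, 7, 11]
8 → replaces 11 → [1, 2, 5, 7, 8]
Length 5; one witness is 3, 6, 9, 13, 14.

3, 6, 9, 13, 14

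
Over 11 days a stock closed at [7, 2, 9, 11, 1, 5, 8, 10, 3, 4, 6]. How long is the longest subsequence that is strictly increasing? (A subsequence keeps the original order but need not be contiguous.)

4

Track the smallest tail for each achievable length (strict):
7 → extends → [7]
2 → replaces 7 → [2]
9 → extends → [2, 9]
11 → extends → [2, 9, 11]
1 → replaces 2 → [1, 9, 11]
5 → replaces 9 → [1, 5, 11]
8 → replaces 11 → [1, 5, 8]
10 → extends → [1, 5, 8, 10]
3 → replaces 5 → [1, 3, 8, 10]
4 → replaces 8 → [1, 3, 4, 10]
6 → replaces 10 → [1, 3, 4, 6]
Four tails, so the longest strictly increasing subsequence has length 4 (e.g. 2, 5, 8, 10).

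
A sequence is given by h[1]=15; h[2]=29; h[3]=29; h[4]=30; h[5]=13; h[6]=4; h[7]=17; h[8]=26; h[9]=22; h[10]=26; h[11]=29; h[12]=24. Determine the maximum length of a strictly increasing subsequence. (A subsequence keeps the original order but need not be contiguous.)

Track the smallest tail for each achievable length (strict):
15 → extends → [15]
29 → extends → [15, 29]
29 → already a tail → [15, 29]
30 → extends → [15, 29, 30]
13 → replaces 15 → [13, 29, 30]
4 → replaces 13 → [4, 29, 30]
17 → replaces 29 → [4, 17, 30]
26 → replaces 30 → [4, 17, 26]
22 → replaces 26 → [4, 17, 22]
26 → extends → [4, 17, 22, 26]
29 → extends → [4, 17, 22, 26, 29]
24 → replaces 26 → [4, 17, 22, 24, 29]
Five tails, so the longest strictly increasing subsequence has length 5 (e.g. 15, 17, 22, 26, 29).

5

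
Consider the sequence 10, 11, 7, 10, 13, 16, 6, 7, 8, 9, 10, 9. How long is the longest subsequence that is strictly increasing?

Track the smallest tail for each achievable length (strict):
10 → extends → [10]
11 → extends → [10, 11]
7 → replaces 10 → [7, 11]
10 → replaces 11 → [7, 10]
13 → extends → [7, 10, 13]
16 → extends → [7, 10, 13, 16]
6 → replaces 7 → [6, 10, 13, 16]
7 → replaces 10 → [6, 7, 13, 16]
8 → replaces 13 → [6, 7, 8, 16]
9 → replaces 16 → [6, 7, 8, 9]
10 → extends → [6, 7, 8, 9, 10]
9 → already a tail → [6, 7, 8, 9, 10]
Five tails, so the longest strictly increasing subsequence has length 5 (e.g. 6, 7, 8, 9, 10).

5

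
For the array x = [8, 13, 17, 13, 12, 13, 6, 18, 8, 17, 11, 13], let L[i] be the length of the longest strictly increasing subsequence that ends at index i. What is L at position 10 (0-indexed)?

3

dp[i] = 1 + max{dp[j] : j<i, x[j]<x[i]} (or 1 if no such j):
i:      0  1  2  3  4  5  6  7  8  9 10 11
x[i]:   8 13 17 13 12 13  6 18  8 17 11 13
dp:     1  2  3  2  2  3  1  4  2  4  3  4
At index 10 the value is 3.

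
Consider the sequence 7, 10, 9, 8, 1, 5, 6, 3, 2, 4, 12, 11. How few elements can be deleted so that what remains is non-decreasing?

Fewest deletions = n − (longest non-decreasing subsequence).
i:      1  2  3  4  5  6  7  8  9 10 11 12
a[i]:   7 10  9  8  1  5  6  3  2  4 12 11
dp:     1  2  2  2  1  2  3  2  2  3  4  4
max dp = 4, so deletions = 12 − 4 = 8.

8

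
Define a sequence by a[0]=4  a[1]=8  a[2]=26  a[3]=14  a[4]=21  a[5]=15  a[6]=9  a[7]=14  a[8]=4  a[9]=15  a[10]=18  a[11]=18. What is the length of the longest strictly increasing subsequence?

6

Let dp[i] be the length of the longest such subsequence ending at index i:
i:      0  1  2  3  4  5  6  7  8  9 10 11
a[i]:   4  8 26 14 21 15  9 14  4 15 18 18
dp:     1  2  3  3  4  4  3  4  1  5  6  6
Maximum dp value is 6.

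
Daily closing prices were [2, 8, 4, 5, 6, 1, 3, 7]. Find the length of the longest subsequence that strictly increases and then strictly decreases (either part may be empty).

inc[i] = longest strictly increasing subsequence ending at i; dec[i] = longest strictly decreasing subsequence starting at i:
i:     1 2 3 4 5 6 7 8
a[i]:  2 8 4 5 6 1 3 7
inc:   1 2 2 3 4 1 2 5
dec:   2 3 2 2 2 1 1 1
Best peak at i=5 (value 6): inc=4, dec=2, length 4+2−1 = 5.

5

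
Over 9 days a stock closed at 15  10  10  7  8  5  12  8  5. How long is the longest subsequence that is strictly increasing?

3

Let dp[i] be the length of the longest such subsequence ending at index i:
i:      1  2  3  4  5  6  7  8  9
a[i]:  15 10 10  7  8  5 12  8  5
dp:     1  1  1  1  2  1  3  2  1
Maximum dp value is 3.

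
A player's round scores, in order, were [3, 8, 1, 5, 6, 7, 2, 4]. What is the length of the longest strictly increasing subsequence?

Track the smallest tail for each achievable length (strict):
3 → extends → [3]
8 → extends → [3, 8]
1 → replaces 3 → [1, 8]
5 → replaces 8 → [1, 5]
6 → extends → [1, 5, 6]
7 → extends → [1, 5, 6, 7]
2 → replaces 5 → [1, 2, 6, 7]
4 → replaces 6 → [1, 2, 4, 7]
Four tails, so the longest strictly increasing subsequence has length 4 (e.g. 3, 5, 6, 7).

4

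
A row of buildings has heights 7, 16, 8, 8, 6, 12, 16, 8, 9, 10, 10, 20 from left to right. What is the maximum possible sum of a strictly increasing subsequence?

Let S[i] be the best sum of a strictly increasing subsequence ending at i:
i:      1  2  3  4  5  6  7  8  9 10 11 12
a[i]:   7 16  8  8  6 12 16  8  9 10 10 20
S:      7 23 15 15  6 27 43 15 24 34 34 63
Maximum is 63 (e.g. 7 + 8 + 12 + 16 + 20).

63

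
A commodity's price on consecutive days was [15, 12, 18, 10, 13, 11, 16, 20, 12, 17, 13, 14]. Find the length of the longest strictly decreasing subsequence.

Let dp[i] be the longest strictly decreasing subsequence ending at i:
i:      1  2  3  4  5  6  7  8  9 10 11 12
a[i]:  15 12 18 10 13 11 16 20 12 17 13 14
dp:     1  2  1  3  2  3  2  1  3  2  3  3
Maximum is 3.

3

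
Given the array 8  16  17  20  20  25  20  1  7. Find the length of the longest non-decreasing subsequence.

6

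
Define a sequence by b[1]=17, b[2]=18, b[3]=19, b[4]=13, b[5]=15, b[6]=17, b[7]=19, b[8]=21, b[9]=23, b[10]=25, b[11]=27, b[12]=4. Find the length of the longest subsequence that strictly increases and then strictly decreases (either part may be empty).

inc[i] = longest strictly increasing subsequence ending at i; dec[i] = longest strictly decreasing subsequence starting at i:
i:      1  2  3  4  5  6  7  8  9 10 11 12
b[i]:  17 18 19 13 15 17 19 21 23 25 27  4
inc:    1  2  3  1  2  3  4  5  6  7  8  1
dec:    3  3  3  2  2  2  2  2  2  2  2  1
Best peak at i=11 (value 27): inc=8, dec=2, length 8+2−1 = 9.

9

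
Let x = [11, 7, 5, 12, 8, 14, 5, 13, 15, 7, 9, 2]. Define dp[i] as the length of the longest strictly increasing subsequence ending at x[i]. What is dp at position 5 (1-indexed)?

dp[i] = 1 + max{dp[j] : j<i, x[j]<x[i]} (or 1 if no such j):
i:      1  2  3  4  5  6  7  8  9 10 11 12
x[i]:  11  7  5 12  8 14  5 13 15  7  9  2
dp:     1  1  1  2  2  3  1  3  4  2  3  1
At index 5 the value is 2.

2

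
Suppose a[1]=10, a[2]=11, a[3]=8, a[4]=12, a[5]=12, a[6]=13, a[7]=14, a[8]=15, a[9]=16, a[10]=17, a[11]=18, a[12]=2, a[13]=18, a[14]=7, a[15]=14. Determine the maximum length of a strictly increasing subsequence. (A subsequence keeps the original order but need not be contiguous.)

9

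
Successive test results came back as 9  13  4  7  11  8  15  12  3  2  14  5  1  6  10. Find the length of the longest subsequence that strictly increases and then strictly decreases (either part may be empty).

8

inc[i] = longest strictly increasing subsequence ending at i; dec[i] = longest strictly decreasing subsequence starting at i:
i:      1  2  3  4  5  6  7  8  9 10 11 12 13 14 15
a[i]:   9 13  4  7 11  8 15 12  3  2 14  5  1  6 10
inc:    1  2  1  2  3  3  4  4  1  1  5  2  1  3  4
dec:    5  6  4  4  5  4  5  4  3  2  3  2  1  1  1
Best peak at i=7 (value 15): inc=4, dec=5, length 4+5−1 = 8.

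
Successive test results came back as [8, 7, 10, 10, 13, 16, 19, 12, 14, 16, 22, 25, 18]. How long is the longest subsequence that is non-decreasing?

Let dp[i] be the length of the longest such subsequence ending at index i:
i:      1  2  3  4  5  6  7  8  9 10 11 12 13
a[i]:   8  7 10 10 13 16 19 12 14 16 22 25 18
dp:     1  1  2  3  4  5  6  4  5  6  7  8  7
Maximum dp value is 8.

8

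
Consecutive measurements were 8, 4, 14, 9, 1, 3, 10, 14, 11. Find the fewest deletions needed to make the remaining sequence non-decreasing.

5

Fewest deletions = n − (longest non-decreasing subsequence).
Patience tails:
8 → extends → [8]
4 → replaces 8 → [4]
14 → extends → [4, 14]
9 → replaces 14 → [4, 9]
1 → replaces 4 → [1, 9]
3 → replaces 9 → [1, 3]
10 → extends → [1, 3, 10]
14 → extends → [1, 3, 10, 14]
11 → replaces 14 → [1, 3, 10, 11]
Longest non-decreasing subsequence has length 4, so deletions = 9 − 4 = 5.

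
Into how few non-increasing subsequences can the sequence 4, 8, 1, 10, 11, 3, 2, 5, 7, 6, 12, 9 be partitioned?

Place each on the leftmost legal pile:
4 → new pile 1 (tops now [4])
8 → new pile 2 (tops now [4, 8])
1 → pile 1 (tops now [1, 8])
10 → new pile 3 (tops now [1, 8, 10])
11 → new pile 4 (tops now [1, 8, 10, 11])
3 → pile 2 (tops now [1, 3, 10, 11])
2 → pile 2 (tops now [1, 2, 10, 11])
5 → pile 3 (tops now [1, 2, 5, 11])
7 → pile 4 (tops now [1, 2, 5, 7])
6 → pile 4 (tops now [1, 2, 5, 6])
12 → new pile 5 (tops now [1, 2, 5, 6, 12])
9 → pile 5 (tops now [1, 2, 5, 6, 9])
Five piles.

5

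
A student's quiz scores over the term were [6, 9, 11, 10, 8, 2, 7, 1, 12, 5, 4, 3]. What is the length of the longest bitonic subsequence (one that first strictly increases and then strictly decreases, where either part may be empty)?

9

inc[i] = longest strictly increasing subsequence ending at i; dec[i] = longest strictly decreasing subsequence starting at i:
i:      1  2  3  4  5  6  7  8  9 10 11 12
a[i]:   6  9 11 10  8  2  7  1 12  5  4  3
inc:    1  2  3  3  2  1  2  1  4  2  2  2
dec:    4  6  7  6  5  2  4  1  4  3  2  1
Best peak at i=3 (value 11): inc=3, dec=7, length 3+7−1 = 9.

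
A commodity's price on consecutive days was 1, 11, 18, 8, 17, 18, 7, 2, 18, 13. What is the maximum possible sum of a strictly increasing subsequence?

47

Let S[i] be the best sum of a strictly increasing subsequence ending at i:
i:      1  2  3  4  5  6  7  8  9 10
a[i]:   1 11 18  8 17 18  7  2 18 13
S:      1 12 30  9 29 47  8  3 47 25
Maximum is 47 (e.g. 1 + 11 + 17 + 18).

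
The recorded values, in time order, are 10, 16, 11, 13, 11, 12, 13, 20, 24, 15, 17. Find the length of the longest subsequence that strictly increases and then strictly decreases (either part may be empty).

inc[i] = longest strictly increasing subsequence ending at i; dec[i] = longest strictly decreasing subsequence starting at i:
i:      1  2  3  4  5  6  7  8  9 10 11
a[i]:  10 16 11 13 11 12 13 20 24 15 17
inc:    1  2  2  3  2  3  4  5  6  5  6
dec:    1  3  1  2  1  1  1  2  2  1  1
Best peak at i=9 (value 24): inc=6, dec=2, length 6+2−1 = 7.

7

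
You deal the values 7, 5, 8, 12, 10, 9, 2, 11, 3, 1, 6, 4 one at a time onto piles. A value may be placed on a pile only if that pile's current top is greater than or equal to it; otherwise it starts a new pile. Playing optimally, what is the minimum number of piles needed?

4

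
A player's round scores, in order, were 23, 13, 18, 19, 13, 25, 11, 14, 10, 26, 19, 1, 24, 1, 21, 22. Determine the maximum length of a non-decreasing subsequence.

6

Track the smallest tail for each achievable length (allowing ties):
23 → extends → [23]
13 → replaces 23 → [13]
18 → extends → [13, 18]
19 → extends → [13, 18, 19]
13 → replaces 18 → [13, 13, 19]
25 → extends → [13, 13, 19, 25]
11 → replaces 13 → [11, 13, 19, 25]
14 → replaces 19 → [11, 13, 14, 25]
10 → replaces 11 → [10, 13, 14, 25]
26 → extends → [10, 13, 14, 25, 26]
19 → replaces 25 → [10, 13, 14, 19, 26]
1 → replaces 10 → [1, 13, 14, 19, 26]
24 → replaces 26 → [1, 13, 14, 19, 24]
1 → replaces 13 → [1, 1, 14, 19, 24]
21 → replaces 24 → [1, 1, 14, 19, 21]
22 → extends → [1, 1, 14, 19, 21, 22]
Six tails, so the longest non-decreasing subsequence has length 6 (e.g. 13, 18, 19, 19, 21, 22).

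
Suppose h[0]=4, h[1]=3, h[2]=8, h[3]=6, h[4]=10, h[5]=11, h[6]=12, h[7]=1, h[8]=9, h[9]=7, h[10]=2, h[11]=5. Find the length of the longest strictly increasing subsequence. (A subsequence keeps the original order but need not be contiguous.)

Track the smallest tail for each achievable length (strict):
4 → extends → [4]
3 → replaces 4 → [3]
8 → extends → [3, 8]
6 → replaces 8 → [3, 6]
10 → extends → [3, 6, 10]
11 → extends → [3, 6, 10, 11]
12 → extends → [3, 6, 10, 11, 12]
1 → replaces 3 → [1, 6, 10, 11, 12]
9 → replaces 10 → [1, 6, 9, 11, 12]
7 → replaces 9 → [1, 6, 7, 11, 12]
2 → replaces 6 → [1, 2, 7, 11, 12]
5 → replaces 7 → [1, 2, 5, 11, 12]
Five tails, so the longest strictly increasing subsequence has length 5 (e.g. 4, 8, 10, 11, 12).

5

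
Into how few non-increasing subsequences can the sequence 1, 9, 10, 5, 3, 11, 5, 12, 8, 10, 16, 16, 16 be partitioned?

Place each on the leftmost legal pile:
1 → new pile 1 (tops now [1])
9 → new pile 2 (tops now [1, 9])
10 → new pile 3 (tops now [1, 9, 10])
5 → pile 2 (tops now [1, 5, 10])
3 → pile 2 (tops now [1, 3, 10])
11 → new pile 4 (tops now [1, 3, 10, 11])
5 → pile 3 (tops now [1, 3, 5, 11])
12 → new pile 5 (tops now [1, 3, 5, 11, 12])
8 → pile 4 (tops now [1, 3, 5, 8, 12])
10 → pile 5 (tops now [1, 3, 5, 8, 10])
16 → new pile 6 (tops now [1, 3, 5, 8, 10, 16])
16 → pile 6 (tops now [1, 3, 5, 8, 10, 16])
16 → pile 6 (tops now [1, 3, 5, 8, 10, 16])
Six piles.

6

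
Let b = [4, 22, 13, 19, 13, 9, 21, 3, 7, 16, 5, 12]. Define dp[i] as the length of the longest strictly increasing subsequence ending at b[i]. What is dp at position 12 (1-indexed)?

3

dp[i] = 1 + max{dp[j] : j<i, b[j]<b[i]} (or 1 if no such j):
i:      1  2  3  4  5  6  7  8  9 10 11 12
b[i]:   4 22 13 19 13  9 21  3  7 16  5 12
dp:     1  2  2  3  2  2  4  1  2  3  2  3
At index 12 the value is 3.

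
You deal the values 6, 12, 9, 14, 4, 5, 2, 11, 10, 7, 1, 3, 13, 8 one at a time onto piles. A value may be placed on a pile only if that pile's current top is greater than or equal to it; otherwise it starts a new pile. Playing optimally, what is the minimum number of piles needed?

4

Place each on the leftmost legal pile:
6 → new pile 1 (tops now [6])
12 → new pile 2 (tops now [6, 12])
9 → pile 2 (tops now [6, 9])
14 → new pile 3 (tops now [6, 9, 14])
4 → pile 1 (tops now [4, 9, 14])
5 → pile 2 (tops now [4, 5, 14])
2 → pile 1 (tops now [2, 5, 14])
11 → pile 3 (tops now [2, 5, 11])
10 → pile 3 (tops now [2, 5, 10])
7 → pile 3 (tops now [2, 5, 7])
1 → pile 1 (tops now [1, 5, 7])
3 → pile 2 (tops now [1, 3, 7])
13 → new pile 4 (tops now [1, 3, 7, 13])
8 → pile 4 (tops now [1, 3, 7, 8])
Four piles.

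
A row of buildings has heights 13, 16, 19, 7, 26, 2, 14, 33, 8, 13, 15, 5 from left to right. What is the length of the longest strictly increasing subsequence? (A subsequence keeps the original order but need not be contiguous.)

5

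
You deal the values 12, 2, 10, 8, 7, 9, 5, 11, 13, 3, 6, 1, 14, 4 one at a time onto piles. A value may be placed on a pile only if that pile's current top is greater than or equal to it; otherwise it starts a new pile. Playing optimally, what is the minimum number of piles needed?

6

Place each on the leftmost legal pile:
12 → new pile 1 (tops now [12])
2 → pile 1 (tops now [2])
10 → new pile 2 (tops now [2, 10])
8 → pile 2 (tops now [2, 8])
7 → pile 2 (tops now [2, 7])
9 → new pile 3 (tops now [2, 7, 9])
5 → pile 2 (tops now [2, 5, 9])
11 → new pile 4 (tops now [2, 5, 9, 11])
13 → new pile 5 (tops now [2, 5, 9, 11, 13])
3 → pile 2 (tops now [2, 3, 9, 11, 13])
6 → pile 3 (tops now [2, 3, 6, 11, 13])
1 → pile 1 (tops now [1, 3, 6, 11, 13])
14 → new pile 6 (tops now [1, 3, 6, 11, 13, 14])
4 → pile 3 (tops now [1, 3, 4, 11, 13, 14])
Six piles.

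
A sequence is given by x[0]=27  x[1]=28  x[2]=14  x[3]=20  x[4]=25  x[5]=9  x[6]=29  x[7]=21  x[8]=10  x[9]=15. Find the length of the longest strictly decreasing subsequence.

4

Let dp[i] be the longest strictly decreasing subsequence ending at i:
i:      0  1  2  3  4  5  6  7  8  9
x[i]:  27 28 14 20 25  9 29 21 10 15
dp:     1  1  2  2  2  3  1  3  4  4
Maximum is 4.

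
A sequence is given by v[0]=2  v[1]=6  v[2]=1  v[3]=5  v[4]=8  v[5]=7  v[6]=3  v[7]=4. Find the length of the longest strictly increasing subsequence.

3

Let dp[i] be the length of the longest such subsequence ending at index i:
i:     0 1 2 3 4 5 6 7
v[i]:  2 6 1 5 8 7 3 4
dp:    1 2 1 2 3 3 2 3
Maximum dp value is 3.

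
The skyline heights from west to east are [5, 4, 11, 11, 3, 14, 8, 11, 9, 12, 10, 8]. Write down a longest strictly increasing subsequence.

5, 8, 11, 12

Patience tails give the LIS length; then backtrack through the dp parents:
5 → extends → [5]
4 → replaces 5 → [4]
11 → extends → [4, 11]
11 → already a tail → [4, 11]
3 → replaces 4 → [3, 11]
14 → extends → [3, 11, 14]
8 → replaces 11 → [3, 8, 14]
11 → replaces 14 → [3, 8, 11]
9 → replaces 11 → [3, 8, 9]
12 → extends → [3, 8, 9, 12]
10 → replaces 12 → [3, 8, 9, 10]
8 → already a tail → [3, 8, 9, 10]
Length 4; one witness is 5, 8, 11, 12.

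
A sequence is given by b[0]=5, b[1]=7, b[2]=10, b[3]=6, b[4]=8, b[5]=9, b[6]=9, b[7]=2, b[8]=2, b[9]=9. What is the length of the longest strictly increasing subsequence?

4

Let dp[i] be the length of the longest such subsequence ending at index i:
i:      0  1  2  3  4  5  6  7  8  9
b[i]:   5  7 10  6  8  9  9  2  2  9
dp:     1  2  3  2  3  4  4  1  1  4
Maximum dp value is 4.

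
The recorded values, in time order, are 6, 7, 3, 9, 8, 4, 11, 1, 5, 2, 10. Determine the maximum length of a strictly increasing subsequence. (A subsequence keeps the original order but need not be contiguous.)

4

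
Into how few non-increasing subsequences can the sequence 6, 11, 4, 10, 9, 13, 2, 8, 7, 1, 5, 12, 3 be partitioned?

3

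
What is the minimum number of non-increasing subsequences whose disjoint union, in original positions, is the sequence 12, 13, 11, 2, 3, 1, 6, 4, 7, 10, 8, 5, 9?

6

The minimum number of non-increasing subsequences covering a sequence equals the length of its longest strictly increasing subsequence.
LIS length is 6 (e.g. 2, 3, 6, 7, 8, 9), so 6 piles are needed.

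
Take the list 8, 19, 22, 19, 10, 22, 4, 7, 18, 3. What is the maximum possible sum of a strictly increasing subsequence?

49

Let S[i] be the best sum of a strictly increasing subsequence ending at i:
i:      1  2  3  4  5  6  7  8  9 10
a[i]:   8 19 22 19 10 22  4  7 18  3
S:      8 27 49 27 18 49  4 11 36  3
Maximum is 49 (e.g. 8 + 19 + 22).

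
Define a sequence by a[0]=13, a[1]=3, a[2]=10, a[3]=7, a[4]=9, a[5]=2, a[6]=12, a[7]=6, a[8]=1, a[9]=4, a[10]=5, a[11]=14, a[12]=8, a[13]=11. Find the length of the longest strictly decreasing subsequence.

Negate each value so 'decreasing' becomes 'increasing', then run patience tails on the negated sequence:
-13 → extends → [-13]
-3 → extends → [-13, -3]
-10 → replaces -3 → [-13, -10]
-7 → extends → [-13, -10, -7]
-9 → replaces -7 → [-13, -10, -9]
-2 → extends → [-13, -10, -9, -2]
-12 → replaces -10 → [-13, -12, -9, -2]
-6 → replaces -2 → [-13, -12, -9, -6]
-1 → extends → [-13, -12, -9, -6, -1]
-4 → replaces -1 → [-13, -12, -9, -6, -4]
-5 → replaces -4 → [-13, -12, -9, -6, -5]
-14 → replaces -13 → [-14, -12, -9, -6, -5]
-8 → replaces -6 → [-14, -12, -9, -8, -5]
-11 → replaces -9 → [-14, -12, -11, -8, -5]
Five tails, so the longest strictly decreasing subsequence of the original has length 5.

5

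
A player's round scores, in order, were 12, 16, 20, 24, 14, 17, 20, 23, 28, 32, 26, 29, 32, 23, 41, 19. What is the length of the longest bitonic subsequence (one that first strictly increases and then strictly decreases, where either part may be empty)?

10

inc[i] = longest strictly increasing subsequence ending at i; dec[i] = longest strictly decreasing subsequence starting at i:
i:      1  2  3  4  5  6  7  8  9 10 11 12 13 14 15 16
a[i]:  12 16 20 24 14 17 20 23 28 32 26 29 32 23 41 19
inc:    1  2  3  4  2  3  4  5  6  7  6  7  8  5  9  4
dec:    1  2  2  3  1  1  2  2  4  4  3  3  3  2  2  1
Best peak at i=10 (value 32): inc=7, dec=4, length 7+4−1 = 10.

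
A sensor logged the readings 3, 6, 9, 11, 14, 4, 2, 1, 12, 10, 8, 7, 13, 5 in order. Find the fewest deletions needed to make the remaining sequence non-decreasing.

Fewest deletions = n − (longest non-decreasing subsequence).
i:      1  2  3  4  5  6  7  8  9 10 11 12 13 14
a[i]:   3  6  9 11 14  4  2  1 12 10  8  7 13  5
dp:     1  2  3  4  5  2  1  1  5  4  3  3  6  3
max dp = 6, so deletions = 14 − 6 = 8.

8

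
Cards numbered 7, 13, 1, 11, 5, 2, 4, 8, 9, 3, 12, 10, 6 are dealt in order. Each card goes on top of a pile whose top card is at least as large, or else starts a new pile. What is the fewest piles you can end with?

6

Place each on the leftmost legal pile:
7 → new pile 1 (tops now [7])
13 → new pile 2 (tops now [7, 13])
1 → pile 1 (tops now [1, 13])
11 → pile 2 (tops now [1, 11])
5 → pile 2 (tops now [1, 5])
2 → pile 2 (tops now [1, 2])
4 → new pile 3 (tops now [1, 2, 4])
8 → new pile 4 (tops now [1, 2, 4, 8])
9 → new pile 5 (tops now [1, 2, 4, 8, 9])
3 → pile 3 (tops now [1, 2, 3, 8, 9])
12 → new pile 6 (tops now [1, 2, 3, 8, 9, 12])
10 → pile 6 (tops now [1, 2, 3, 8, 9, 10])
6 → pile 4 (tops now [1, 2, 3, 6, 9, 10])
Six piles.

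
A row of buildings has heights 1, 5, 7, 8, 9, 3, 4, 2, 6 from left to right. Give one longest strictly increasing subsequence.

Patience tails give the LIS length; then backtrack through the dp parents:
1 → extends → [1]
5 → extends → [1, 5]
7 → extends → [1, 5, 7]
8 → extends → [1, 5, 7, 8]
9 → extends → [1, 5, 7, 8, 9]
3 → replaces 5 → [1, 3, 7, 8, 9]
4 → replaces 7 → [1, 3, 4, 8, 9]
2 → replaces 3 → [1, 2, 4, 8, 9]
6 → replaces 8 → [1, 2, 4, 6, 9]
Length 5; one witness is 1, 5, 7, 8, 9.

1, 5, 7, 8, 9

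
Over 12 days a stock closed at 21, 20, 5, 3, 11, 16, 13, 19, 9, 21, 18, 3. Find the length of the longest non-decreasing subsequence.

5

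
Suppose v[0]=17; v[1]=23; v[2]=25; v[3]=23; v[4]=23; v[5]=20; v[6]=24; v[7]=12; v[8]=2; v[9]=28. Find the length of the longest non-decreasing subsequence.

6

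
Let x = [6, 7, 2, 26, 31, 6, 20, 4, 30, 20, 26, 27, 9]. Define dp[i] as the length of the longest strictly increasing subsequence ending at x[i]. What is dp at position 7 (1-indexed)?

3

dp[i] = 1 + max{dp[j] : j<i, x[j]<x[i]} (or 1 if no such j):
i:      1  2  3  4  5  6  7  8  9 10 11 12 13
x[i]:   6  7  2 26 31  6 20  4 30 20 26 27  9
dp:     1  2  1  3  4  2  3  2  4  3  4  5  3
At index 7 the value is 3.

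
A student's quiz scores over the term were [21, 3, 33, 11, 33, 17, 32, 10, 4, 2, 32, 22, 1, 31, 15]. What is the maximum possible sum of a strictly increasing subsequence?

Let S[i] be the best sum of a strictly increasing subsequence ending at i:
i:      1  2  3  4  5  6  7  8  9 10 11 12 13 14 15
a[i]:  21  3 33 11 33 17 32 10  4  2 32 22  1 31 15
S:     21  3 54 14 54 31 63 13  7  2 63 53  1 84 29
Maximum is 84 (e.g. 3 + 11 + 17 + 22 + 31).

84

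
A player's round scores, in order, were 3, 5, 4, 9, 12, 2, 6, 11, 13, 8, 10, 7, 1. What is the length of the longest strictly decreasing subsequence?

Negate each value so 'decreasing' becomes 'increasing', then run patience tails on the negated sequence:
-3 → extends → [-3]
-5 → replaces -3 → [-5]
-4 → extends → [-5, -4]
-9 → replaces -5 → [-9, -4]
-12 → replaces -9 → [-12, -4]
-2 → extends → [-12, -4, -2]
-6 → replaces -4 → [-12, -6, -2]
-11 → replaces -6 → [-12, -11, -2]
-13 → replaces -12 → [-13, -11, -2]
-8 → replaces -2 → [-13, -11, -8]
-10 → replaces -8 → [-13, -11, -10]
-7 → extends → [-13, -11, -10, -7]
-1 → extends → [-13, -11, -10, -7, -1]
Five tails, so the longest strictly decreasing subsequence of the original has length 5.

5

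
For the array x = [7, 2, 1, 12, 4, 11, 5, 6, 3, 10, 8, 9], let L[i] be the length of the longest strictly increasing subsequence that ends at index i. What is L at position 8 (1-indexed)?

4

dp[i] = 1 + max{dp[j] : j<i, x[j]<x[i]} (or 1 if no such j):
i:      1  2  3  4  5  6  7  8  9 10 11 12
x[i]:   7  2  1 12  4 11  5  6  3 10  8  9
dp:     1  1  1  2  2  3  3  4  2  5  5  6
At index 8 the value is 4.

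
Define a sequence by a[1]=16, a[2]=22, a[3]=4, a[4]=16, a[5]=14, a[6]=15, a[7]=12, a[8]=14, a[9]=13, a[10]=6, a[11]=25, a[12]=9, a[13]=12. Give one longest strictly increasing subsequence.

Patience tails give the LIS length; then backtrack through the dp parents:
16 → extends → [16]
22 → extends → [16, 22]
4 → replaces 16 → [4, 22]
16 → replaces 22 → [4, 16]
14 → replaces 16 → [4, 14]
15 → extends → [4, 14, 15]
12 → replaces 14 → [4, 12, 15]
14 → replaces 15 → [4, 12, 14]
13 → replaces 14 → [4, 12, 13]
6 → replaces 12 → [4, 6, 13]
25 → extends → [4, 6, 13, 25]
9 → replaces 13 → [4, 6, 9, 25]
12 → replaces 25 → [4, 6, 9, 12]
Length 4; one witness is 4, 14, 15, 25.

4, 14, 15, 25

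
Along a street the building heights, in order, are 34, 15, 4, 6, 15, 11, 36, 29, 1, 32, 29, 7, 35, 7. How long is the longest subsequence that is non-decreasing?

6

Track the smallest tail for each achievable length (allowing ties):
34 → extends → [34]
15 → replaces 34 → [15]
4 → replaces 15 → [4]
6 → extends → [4, 6]
15 → extends → [4, 6, 15]
11 → replaces 15 → [4, 6, 11]
36 → extends → [4, 6, 11, 36]
29 → replaces 36 → [4, 6, 11, 29]
1 → replaces 4 → [1, 6, 11, 29]
32 → extends → [1, 6, 11, 29, 32]
29 → replaces 32 → [1, 6, 11, 29, 29]
7 → replaces 11 → [1, 6, 7, 29, 29]
35 → extends → [1, 6, 7, 29, 29, 35]
7 → replaces 29 → [1, 6, 7, 7, 29, 35]
Six tails, so the longest non-decreasing subsequence has length 6 (e.g. 4, 6, 15, 29, 32, 35).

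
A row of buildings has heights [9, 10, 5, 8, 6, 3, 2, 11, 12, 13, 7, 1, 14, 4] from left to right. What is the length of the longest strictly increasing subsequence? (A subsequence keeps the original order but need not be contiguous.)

6

Track the smallest tail for each achievable length (strict):
9 → extends → [9]
10 → extends → [9, 10]
5 → replaces 9 → [5, 10]
8 → replaces 10 → [5, 8]
6 → replaces 8 → [5, 6]
3 → replaces 5 → [3, 6]
2 → replaces 3 → [2, 6]
11 → extends → [2, 6, 11]
12 → extends → [2, 6, 11, 12]
13 → extends → [2, 6, 11, 12, 13]
7 → replaces 11 → [2, 6, 7, 12, 13]
1 → replaces 2 → [1, 6, 7, 12, 13]
14 → extends → [1, 6, 7, 12, 13, 14]
4 → replaces 6 → [1, 4, 7, 12, 13, 14]
Six tails, so the longest strictly increasing subsequence has length 6 (e.g. 9, 10, 11, 12, 13, 14).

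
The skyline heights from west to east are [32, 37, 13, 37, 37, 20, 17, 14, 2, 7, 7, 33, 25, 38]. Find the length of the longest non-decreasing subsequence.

Let dp[i] be the length of the longest such subsequence ending at index i:
i:      1  2  3  4  5  6  7  8  9 10 11 12 13 14
a[i]:  32 37 13 37 37 20 17 14  2  7  7 33 25 38
dp:     1  2  1  3  4  2  2  2  1  2  3  4  4  5
Maximum dp value is 5.

5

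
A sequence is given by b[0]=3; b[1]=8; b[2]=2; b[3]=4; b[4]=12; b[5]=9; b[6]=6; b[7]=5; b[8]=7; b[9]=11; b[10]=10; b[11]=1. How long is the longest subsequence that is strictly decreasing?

Let dp[i] be the longest strictly decreasing subsequence ending at i:
i:      0  1  2  3  4  5  6  7  8  9 10 11
b[i]:   3  8  2  4 12  9  6  5  7 11 10  1
dp:     1  1  2  2  1  2  3  4  3  2  3  5
Maximum is 5.

5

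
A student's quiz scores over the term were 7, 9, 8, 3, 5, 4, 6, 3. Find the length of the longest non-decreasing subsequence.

3

Track the smallest tail for each achievable length (allowing ties):
7 → extends → [7]
9 → extends → [7, 9]
8 → replaces 9 → [7, 8]
3 → replaces 7 → [3, 8]
5 → replaces 8 → [3, 5]
4 → replaces 5 → [3, 4]
6 → extends → [3, 4, 6]
3 → replaces 4 → [3, 3, 6]
Three tails, so the longest non-decreasing subsequence has length 3 (e.g. 3, 5, 6).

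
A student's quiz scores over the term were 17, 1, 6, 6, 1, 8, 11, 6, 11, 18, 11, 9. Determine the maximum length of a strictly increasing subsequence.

5

Let dp[i] be the length of the longest such subsequence ending at index i:
i:      1  2  3  4  5  6  7  8  9 10 11 12
a[i]:  17  1  6  6  1  8 11  6 11 18 11  9
dp:     1  1  2  2  1  3  4  2  4  5  4  4
Maximum dp value is 5.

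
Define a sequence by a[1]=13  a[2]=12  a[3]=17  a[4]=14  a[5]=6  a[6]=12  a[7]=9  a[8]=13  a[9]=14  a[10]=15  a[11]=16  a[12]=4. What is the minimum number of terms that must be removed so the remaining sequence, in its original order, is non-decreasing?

6

Fewest deletions = n − (longest non-decreasing subsequence).
i:      1  2  3  4  5  6  7  8  9 10 11 12
a[i]:  13 12 17 14  6 12  9 13 14 15 16  4
dp:     1  1  2  2  1  2  2  3  4  5  6  1
max dp = 6, so deletions = 12 − 6 = 6.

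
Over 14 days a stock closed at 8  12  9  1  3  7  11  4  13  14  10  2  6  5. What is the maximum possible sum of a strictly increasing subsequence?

55

Let S[i] be the best sum of a strictly increasing subsequence ending at i:
i:      1  2  3  4  5  6  7  8  9 10 11 12 13 14
a[i]:   8 12  9  1  3  7 11  4 13 14 10  2  6  5
S:      8 20 17  1  4 11 28  8 41 55 27  3 14 13
Maximum is 55 (e.g. 8 + 9 + 11 + 13 + 14).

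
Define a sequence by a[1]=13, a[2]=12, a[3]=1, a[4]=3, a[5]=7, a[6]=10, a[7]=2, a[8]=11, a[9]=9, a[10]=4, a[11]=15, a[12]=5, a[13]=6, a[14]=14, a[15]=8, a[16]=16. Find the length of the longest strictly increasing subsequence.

7

Let dp[i] be the length of the longest such subsequence ending at index i:
i:      1  2  3  4  5  6  7  8  9 10 11 12 13 14 15 16
a[i]:  13 12  1  3  7 10  2 11  9  4 15  5  6 14  8 16
dp:     1  1  1  2  3  4  2  5  4  3  6  4  5  6  6  7
Maximum dp value is 7.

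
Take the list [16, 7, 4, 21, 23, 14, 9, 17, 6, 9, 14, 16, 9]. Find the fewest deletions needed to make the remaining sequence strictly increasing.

8

Fewest deletions = n − (longest strictly increasing subsequence).
i:      1  2  3  4  5  6  7  8  9 10 11 12 13
a[i]:  16  7  4 21 23 14  9 17  6  9 14 16  9
dp:     1  1  1  2  3  2  2  3  2  3  4  5  3
max dp = 5, so deletions = 13 − 5 = 8.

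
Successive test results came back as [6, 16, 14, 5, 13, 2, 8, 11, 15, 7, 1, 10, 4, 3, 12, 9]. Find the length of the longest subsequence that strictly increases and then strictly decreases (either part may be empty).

8

inc[i] = longest strictly increasing subsequence ending at i; dec[i] = longest strictly decreasing subsequence starting at i:
i:      1  2  3  4  5  6  7  8  9 10 11 12 13 14 15 16
a[i]:   6 16 14  5 13  2  8 11 15  7  1 10  4  3 12  9
inc:    1  2  2  1  2  1  2  3  4  2  1  3  2  2  4  3
dec:    4  7  6  3  5  2  4  4  4  3  1  3  2  1  2  1
Best peak at i=2 (value 16): inc=2, dec=7, length 2+7−1 = 8.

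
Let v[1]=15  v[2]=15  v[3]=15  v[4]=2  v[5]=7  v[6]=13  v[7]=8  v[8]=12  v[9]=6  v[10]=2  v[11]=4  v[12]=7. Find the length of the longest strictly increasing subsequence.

Let dp[i] be the length of the longest such subsequence ending at index i:
i:      1  2  3  4  5  6  7  8  9 10 11 12
v[i]:  15 15 15  2  7 13  8 12  6  2  4  7
dp:     1  1  1  1  2  3  3  4  2  1  2  3
Maximum dp value is 4.

4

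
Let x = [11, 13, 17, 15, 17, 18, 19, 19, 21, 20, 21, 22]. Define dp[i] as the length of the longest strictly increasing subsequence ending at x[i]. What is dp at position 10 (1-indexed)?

7

dp[i] = 1 + max{dp[j] : j<i, x[j]<x[i]} (or 1 if no such j):
i:      1  2  3  4  5  6  7  8  9 10 11 12
x[i]:  11 13 17 15 17 18 19 19 21 20 21 22
dp:     1  2  3  3  4  5  6  6  7  7  8  9
At index 10 the value is 7.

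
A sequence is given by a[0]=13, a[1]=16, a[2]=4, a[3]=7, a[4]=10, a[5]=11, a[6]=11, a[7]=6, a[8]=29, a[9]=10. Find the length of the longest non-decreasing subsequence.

6

Let dp[i] be the length of the longest such subsequence ending at index i:
i:      0  1  2  3  4  5  6  7  8  9
a[i]:  13 16  4  7 10 11 11  6 29 10
dp:     1  2  1  2  3  4  5  2  6  4
Maximum dp value is 6.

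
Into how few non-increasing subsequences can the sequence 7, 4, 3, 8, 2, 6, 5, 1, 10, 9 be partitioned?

Place each on the leftmost legal pile:
7 → new pile 1 (tops now [7])
4 → pile 1 (tops now [4])
3 → pile 1 (tops now [3])
8 → new pile 2 (tops now [3, 8])
2 → pile 1 (tops now [2, 8])
6 → pile 2 (tops now [2, 6])
5 → pile 2 (tops now [2, 5])
1 → pile 1 (tops now [1, 5])
10 → new pile 3 (tops now [1, 5, 10])
9 → pile 3 (tops now [1, 5, 9])
Three piles.

3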